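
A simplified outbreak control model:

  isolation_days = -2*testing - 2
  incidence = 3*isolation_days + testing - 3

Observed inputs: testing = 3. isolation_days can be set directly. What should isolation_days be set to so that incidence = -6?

isolation_days = -2

Intervening on isolation_days fixes its value directly, overriding its dependence on testing.
Substituting into the incidence equation gives incidence = 3*isolation_days.
Solve 3*isolation_days = -6: isolation_days = -6 / 3 = -2.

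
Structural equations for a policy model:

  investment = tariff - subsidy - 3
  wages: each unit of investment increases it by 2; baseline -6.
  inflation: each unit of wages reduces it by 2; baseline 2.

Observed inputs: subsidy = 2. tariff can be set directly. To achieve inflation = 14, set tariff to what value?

tariff = 5

Substituting into the investment equation gives investment = tariff - 5.
This gives wages = 2*tariff - 16.
Substituting into the inflation equation gives inflation = -4*tariff + 34.
Solve -4*tariff + 34 = 14: tariff = (14 - 34) / -4 = 5.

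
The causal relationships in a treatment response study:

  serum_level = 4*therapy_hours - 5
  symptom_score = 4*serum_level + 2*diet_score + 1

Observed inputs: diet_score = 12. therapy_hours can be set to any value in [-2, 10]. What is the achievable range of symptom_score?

-27 to 165

Substituting into the symptom_score equation gives symptom_score = 16*therapy_hours + 5.
Linear in therapy_hours, so extremes are at the endpoints: therapy_hours = -2 gives symptom_score = -27; therapy_hours = 10 gives symptom_score = 165.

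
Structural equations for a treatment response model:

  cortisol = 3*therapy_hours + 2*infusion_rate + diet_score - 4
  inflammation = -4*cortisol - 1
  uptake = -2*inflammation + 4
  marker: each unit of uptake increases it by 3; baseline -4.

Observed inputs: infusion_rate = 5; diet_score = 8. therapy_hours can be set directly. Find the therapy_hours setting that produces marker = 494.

Substituting into the cortisol equation gives cortisol = 3*therapy_hours + 14.
Substituting into the inflammation equation gives inflammation = -12*therapy_hours - 57.
uptake becomes 24*therapy_hours + 118.
Substituting into the marker equation gives marker = 72*therapy_hours + 350.
Solve 72*therapy_hours + 350 = 494: therapy_hours = (494 - 350) / 72 = 2.

therapy_hours = 2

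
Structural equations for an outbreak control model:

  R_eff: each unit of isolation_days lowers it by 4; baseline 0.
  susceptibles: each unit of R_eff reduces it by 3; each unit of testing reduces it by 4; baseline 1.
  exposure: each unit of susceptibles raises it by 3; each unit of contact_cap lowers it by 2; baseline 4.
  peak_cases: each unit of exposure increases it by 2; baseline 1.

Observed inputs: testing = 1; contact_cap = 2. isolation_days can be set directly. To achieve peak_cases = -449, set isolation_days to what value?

isolation_days = -6

Substituting into the susceptibles equation gives susceptibles = 12*isolation_days - 3.
Substituting into the exposure equation gives exposure = 36*isolation_days - 9.
peak_cases becomes 72*isolation_days - 17.
Solve 72*isolation_days - 17 = -449: isolation_days = (-449 + 17) / 72 = -6.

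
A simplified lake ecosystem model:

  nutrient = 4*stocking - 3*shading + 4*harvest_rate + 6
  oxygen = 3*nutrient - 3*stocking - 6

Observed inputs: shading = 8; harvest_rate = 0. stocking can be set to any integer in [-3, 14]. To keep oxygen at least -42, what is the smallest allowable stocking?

Substituting into the nutrient equation gives nutrient = 4*stocking - 18.
So oxygen = 9*stocking - 60.
Require 9*stocking - 60 ≥ -42, so stocking ≥ 2.
The smallest integer in [-3, 14] satisfying this is 2.

stocking = 2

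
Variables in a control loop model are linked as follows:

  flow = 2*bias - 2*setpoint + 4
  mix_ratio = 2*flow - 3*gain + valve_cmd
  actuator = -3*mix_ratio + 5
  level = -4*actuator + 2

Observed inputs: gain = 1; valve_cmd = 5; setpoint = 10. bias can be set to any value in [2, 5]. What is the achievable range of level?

-282 to -138

Substituting into the flow equation gives flow = 2*bias - 16.
Substituting into the mix_ratio equation gives mix_ratio = 4*bias - 30.
This gives actuator = -12*bias + 95.
Substituting into the level equation gives level = 48*bias - 378.
Linear in bias, so extremes are at the endpoints: bias = 2 gives level = -282; bias = 5 gives level = -138.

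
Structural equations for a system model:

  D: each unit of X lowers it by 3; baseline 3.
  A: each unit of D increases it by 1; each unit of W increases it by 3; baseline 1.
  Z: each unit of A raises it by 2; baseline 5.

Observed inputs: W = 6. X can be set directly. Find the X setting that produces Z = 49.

Substituting into the A equation gives A = -3*X + 22.
Substituting into the Z equation gives Z = -6*X + 49.
Solve -6*X + 49 = 49: X = (49 - 49) / -6 = 0.

X = 0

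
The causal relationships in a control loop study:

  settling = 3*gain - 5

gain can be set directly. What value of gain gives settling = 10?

gain = 5

Solve 3*gain - 5 = 10: gain = (10 + 5) / 3 = 5.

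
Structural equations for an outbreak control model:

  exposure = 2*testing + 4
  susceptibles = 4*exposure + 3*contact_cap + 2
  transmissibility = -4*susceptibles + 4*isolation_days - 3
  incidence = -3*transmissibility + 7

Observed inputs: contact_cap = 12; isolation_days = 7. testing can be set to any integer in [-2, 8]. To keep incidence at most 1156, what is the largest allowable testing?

testing = 6

Substituting into the susceptibles equation gives susceptibles = 8*testing + 54.
So transmissibility = -32*testing - 191.
Substituting into the incidence equation gives incidence = 96*testing + 580.
Require 96*testing + 580 ≤ 1156, so testing ≤ 6.
The largest integer in [-2, 8] satisfying this is 6.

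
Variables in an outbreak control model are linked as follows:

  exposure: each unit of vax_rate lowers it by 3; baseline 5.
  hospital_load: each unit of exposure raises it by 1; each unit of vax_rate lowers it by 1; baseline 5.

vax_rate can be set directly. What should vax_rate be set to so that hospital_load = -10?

Substituting into the hospital_load equation gives hospital_load = -4*vax_rate + 10.
Solve -4*vax_rate + 10 = -10: vax_rate = (-10 - 10) / -4 = 5.

vax_rate = 5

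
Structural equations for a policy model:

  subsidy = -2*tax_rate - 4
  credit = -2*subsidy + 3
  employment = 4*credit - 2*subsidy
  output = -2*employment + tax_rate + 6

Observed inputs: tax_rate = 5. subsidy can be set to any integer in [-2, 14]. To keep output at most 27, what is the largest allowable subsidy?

subsidy = 2

Intervening on subsidy fixes its value directly, overriding its dependence on tax_rate.
Substituting into the employment equation gives employment = -10*subsidy + 12.
Substituting into the output equation gives output = 20*subsidy - 13.
Require 20*subsidy - 13 ≤ 27, so subsidy ≤ 2.
The largest integer in [-2, 14] satisfying this is 2.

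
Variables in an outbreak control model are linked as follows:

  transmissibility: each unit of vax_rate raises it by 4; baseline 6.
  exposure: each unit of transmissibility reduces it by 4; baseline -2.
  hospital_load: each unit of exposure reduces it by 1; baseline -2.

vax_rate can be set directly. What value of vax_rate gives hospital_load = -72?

vax_rate = -6

Substituting into the exposure equation gives exposure = -16*vax_rate - 26.
Substituting into the hospital_load equation gives hospital_load = 16*vax_rate + 24.
Solve 16*vax_rate + 24 = -72: vax_rate = (-72 - 24) / 16 = -6.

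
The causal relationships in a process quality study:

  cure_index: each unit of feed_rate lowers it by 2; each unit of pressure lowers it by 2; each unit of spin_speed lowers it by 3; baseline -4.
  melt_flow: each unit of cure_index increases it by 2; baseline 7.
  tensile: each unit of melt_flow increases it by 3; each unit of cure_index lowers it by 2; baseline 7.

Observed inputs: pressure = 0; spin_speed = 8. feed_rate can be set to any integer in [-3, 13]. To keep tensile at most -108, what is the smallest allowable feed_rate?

feed_rate = 3

Substituting into the cure_index equation gives cure_index = -2*feed_rate - 28.
Substituting into the melt_flow equation gives melt_flow = -4*feed_rate - 49.
Substituting into the tensile equation gives tensile = -8*feed_rate - 84.
Require -8*feed_rate - 84 ≤ -108, so feed_rate ≥ 3.
The smallest integer in [-3, 13] satisfying this is 3.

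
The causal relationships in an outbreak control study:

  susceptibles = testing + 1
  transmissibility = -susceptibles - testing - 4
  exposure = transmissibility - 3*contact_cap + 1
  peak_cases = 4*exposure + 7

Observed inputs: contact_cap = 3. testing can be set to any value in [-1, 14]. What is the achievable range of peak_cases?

-157 to -37

Substituting into the transmissibility equation gives transmissibility = -2*testing - 5.
This gives exposure = -2*testing - 13.
Substituting into the peak_cases equation gives peak_cases = -8*testing - 45.
Linear in testing, so extremes are at the endpoints: testing = -1 gives peak_cases = -37; testing = 14 gives peak_cases = -157.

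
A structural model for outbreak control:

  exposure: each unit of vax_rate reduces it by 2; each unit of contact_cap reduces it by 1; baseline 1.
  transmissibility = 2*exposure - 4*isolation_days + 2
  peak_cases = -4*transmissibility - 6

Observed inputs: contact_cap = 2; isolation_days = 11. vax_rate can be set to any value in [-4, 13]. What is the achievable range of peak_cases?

Substituting into the exposure equation gives exposure = -2*vax_rate - 1.
transmissibility becomes -4*vax_rate - 44.
This gives peak_cases = 16*vax_rate + 170.
Linear in vax_rate, so extremes are at the endpoints: vax_rate = -4 gives peak_cases = 106; vax_rate = 13 gives peak_cases = 378.

106 to 378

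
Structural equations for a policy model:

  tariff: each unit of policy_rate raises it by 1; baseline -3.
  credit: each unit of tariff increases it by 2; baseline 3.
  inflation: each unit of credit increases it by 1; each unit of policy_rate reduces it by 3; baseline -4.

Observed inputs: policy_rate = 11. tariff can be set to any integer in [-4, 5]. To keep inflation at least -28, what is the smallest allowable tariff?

tariff = 3

Intervening on tariff fixes its value directly, overriding its dependence on policy_rate.
Substituting into the inflation equation gives inflation = 2*tariff - 34.
Require 2*tariff - 34 ≥ -28, so tariff ≥ 3.
The smallest integer in [-4, 5] satisfying this is 3.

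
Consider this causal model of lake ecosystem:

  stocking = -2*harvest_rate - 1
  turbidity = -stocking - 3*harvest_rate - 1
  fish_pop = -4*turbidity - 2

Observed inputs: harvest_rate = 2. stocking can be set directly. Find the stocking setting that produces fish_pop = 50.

Intervening on stocking fixes its value directly, overriding its dependence on harvest_rate.
Substituting into the turbidity equation gives turbidity = -stocking - 7.
This gives fish_pop = 4*stocking + 26.
Solve 4*stocking + 26 = 50: stocking = (50 - 26) / 4 = 6.

stocking = 6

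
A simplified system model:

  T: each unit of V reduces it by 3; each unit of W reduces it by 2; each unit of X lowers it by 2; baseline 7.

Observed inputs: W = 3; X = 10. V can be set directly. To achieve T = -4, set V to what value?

Substituting into the T equation gives T = -3*V - 19.
Solve -3*V - 19 = -4: V = (-4 + 19) / -3 = -5.

V = -5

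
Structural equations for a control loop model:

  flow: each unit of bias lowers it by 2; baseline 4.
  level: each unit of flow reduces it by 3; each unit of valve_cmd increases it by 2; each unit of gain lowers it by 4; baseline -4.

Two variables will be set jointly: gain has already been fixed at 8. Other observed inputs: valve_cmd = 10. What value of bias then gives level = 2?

bias = 5

With gain held at 8:
Substituting into the level equation gives level = 6*bias - 28.
Solve 6*bias - 28 = 2: bias = (2 + 28) / 6 = 5.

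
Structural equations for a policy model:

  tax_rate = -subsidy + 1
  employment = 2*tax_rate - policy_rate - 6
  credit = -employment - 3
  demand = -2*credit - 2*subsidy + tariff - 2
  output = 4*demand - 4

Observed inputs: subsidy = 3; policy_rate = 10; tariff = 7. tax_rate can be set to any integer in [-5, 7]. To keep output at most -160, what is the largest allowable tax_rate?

Intervening on tax_rate fixes its value directly, overriding its dependence on subsidy.
Substituting into the employment equation gives employment = 2*tax_rate - 16.
Substituting into the credit equation gives credit = -2*tax_rate + 13.
Substituting into the demand equation gives demand = 4*tax_rate - 27.
Substituting into the output equation gives output = 16*tax_rate - 112.
Require 16*tax_rate - 112 ≤ -160, so tax_rate ≤ -3.
The largest integer in [-5, 7] satisfying this is -3.

tax_rate = -3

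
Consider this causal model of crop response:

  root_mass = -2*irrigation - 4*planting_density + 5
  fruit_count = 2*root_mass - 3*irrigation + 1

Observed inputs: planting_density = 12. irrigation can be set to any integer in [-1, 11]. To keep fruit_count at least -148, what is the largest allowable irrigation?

irrigation = 9

Substituting into the root_mass equation gives root_mass = -2*irrigation - 43.
Substituting into the fruit_count equation gives fruit_count = -7*irrigation - 85.
Require -7*irrigation - 85 ≥ -148, so irrigation ≤ 9.
The largest integer in [-1, 11] satisfying this is 9.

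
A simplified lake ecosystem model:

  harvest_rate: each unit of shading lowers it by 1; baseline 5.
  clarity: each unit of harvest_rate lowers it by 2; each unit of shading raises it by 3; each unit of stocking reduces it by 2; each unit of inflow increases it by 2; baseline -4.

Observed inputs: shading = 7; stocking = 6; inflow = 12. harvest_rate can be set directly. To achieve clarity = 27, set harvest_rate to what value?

harvest_rate = 1

Intervening on harvest_rate fixes its value directly, overriding its dependence on shading.
Substituting into the clarity equation gives clarity = -2*harvest_rate + 29.
Solve -2*harvest_rate + 29 = 27: harvest_rate = (27 - 29) / -2 = 1.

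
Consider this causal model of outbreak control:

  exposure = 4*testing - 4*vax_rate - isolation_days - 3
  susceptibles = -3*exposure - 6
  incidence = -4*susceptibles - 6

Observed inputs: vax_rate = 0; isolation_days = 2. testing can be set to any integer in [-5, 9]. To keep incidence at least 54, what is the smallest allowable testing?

Substituting into the exposure equation gives exposure = 4*testing - 5.
So susceptibles = -12*testing + 9.
Substituting into the incidence equation gives incidence = 48*testing - 42.
Require 48*testing - 42 ≥ 54, so testing ≥ 2.
The smallest integer in [-5, 9] satisfying this is 2.

testing = 2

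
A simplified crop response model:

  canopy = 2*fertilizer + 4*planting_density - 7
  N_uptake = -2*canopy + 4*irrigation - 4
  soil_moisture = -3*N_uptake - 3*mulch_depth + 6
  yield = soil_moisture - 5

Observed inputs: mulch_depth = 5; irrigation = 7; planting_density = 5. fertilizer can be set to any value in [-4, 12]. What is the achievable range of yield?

-56 to 136

Substituting into the canopy equation gives canopy = 2*fertilizer + 13.
Substituting into the N_uptake equation gives N_uptake = -4*fertilizer - 2.
Substituting into the soil_moisture equation gives soil_moisture = 12*fertilizer - 3.
Substituting into the yield equation gives yield = 12*fertilizer - 8.
Linear in fertilizer, so extremes are at the endpoints: fertilizer = -4 gives yield = -56; fertilizer = 12 gives yield = 136.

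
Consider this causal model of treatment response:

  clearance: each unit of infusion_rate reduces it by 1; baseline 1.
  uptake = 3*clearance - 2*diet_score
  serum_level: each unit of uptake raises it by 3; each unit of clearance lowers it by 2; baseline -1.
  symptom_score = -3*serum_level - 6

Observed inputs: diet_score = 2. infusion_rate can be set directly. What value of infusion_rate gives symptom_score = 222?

Substituting into the uptake equation gives uptake = -3*infusion_rate - 1.
serum_level becomes -7*infusion_rate - 6.
Substituting into the symptom_score equation gives symptom_score = 21*infusion_rate + 12.
Solve 21*infusion_rate + 12 = 222: infusion_rate = (222 - 12) / 21 = 10.

infusion_rate = 10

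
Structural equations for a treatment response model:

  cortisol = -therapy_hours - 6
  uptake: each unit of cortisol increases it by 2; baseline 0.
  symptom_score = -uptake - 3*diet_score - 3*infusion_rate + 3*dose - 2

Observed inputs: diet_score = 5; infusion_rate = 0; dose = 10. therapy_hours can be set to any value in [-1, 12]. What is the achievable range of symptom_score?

23 to 49

Substituting into the uptake equation gives uptake = -2*therapy_hours - 12.
Substituting into the symptom_score equation gives symptom_score = 2*therapy_hours + 25.
Linear in therapy_hours, so extremes are at the endpoints: therapy_hours = -1 gives symptom_score = 23; therapy_hours = 12 gives symptom_score = 49.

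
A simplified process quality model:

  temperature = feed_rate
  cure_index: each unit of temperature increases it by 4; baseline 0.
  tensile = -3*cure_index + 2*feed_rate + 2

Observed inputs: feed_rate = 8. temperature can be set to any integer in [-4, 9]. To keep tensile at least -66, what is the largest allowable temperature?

Intervening on temperature fixes its value directly, overriding its dependence on feed_rate.
Substituting into the tensile equation gives tensile = -12*temperature + 18.
Require -12*temperature + 18 ≥ -66, so temperature ≤ 7.
The largest integer in [-4, 9] satisfying this is 7.

temperature = 7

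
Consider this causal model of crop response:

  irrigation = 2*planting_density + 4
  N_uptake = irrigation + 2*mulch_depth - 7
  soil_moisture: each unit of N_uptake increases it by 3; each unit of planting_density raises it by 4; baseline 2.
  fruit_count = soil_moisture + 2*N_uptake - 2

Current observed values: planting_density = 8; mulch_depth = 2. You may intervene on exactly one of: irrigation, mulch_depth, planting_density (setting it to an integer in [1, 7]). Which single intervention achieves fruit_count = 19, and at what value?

Intervening on irrigation: fruit_count = 5*irrigation + 17. Reaching 19 requires irrigation = 2/5, not an integer.
Intervening on mulch_depth: fruit_count = 10*mulch_depth + 97. Reaching 19 requires mulch_depth = -39/5, not an integer.
Intervening on planting_density: with other inputs at their observed values, fruit_count = 14*planting_density + 5. Solving for 19 gives planting_density = 1, within [1, 7].

set planting_density = 1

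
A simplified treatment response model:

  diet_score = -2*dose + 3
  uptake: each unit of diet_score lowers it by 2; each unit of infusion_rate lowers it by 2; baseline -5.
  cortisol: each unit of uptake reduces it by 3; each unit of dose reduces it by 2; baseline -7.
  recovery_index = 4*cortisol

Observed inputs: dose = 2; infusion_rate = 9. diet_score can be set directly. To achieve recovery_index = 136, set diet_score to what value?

diet_score = -4

Intervening on diet_score fixes its value directly, overriding its dependence on dose.
Substituting into the uptake equation gives uptake = -2*diet_score - 23.
Substituting into the cortisol equation gives cortisol = 6*diet_score + 58.
So recovery_index = 24*diet_score + 232.
Solve 24*diet_score + 232 = 136: diet_score = (136 - 232) / 24 = -4.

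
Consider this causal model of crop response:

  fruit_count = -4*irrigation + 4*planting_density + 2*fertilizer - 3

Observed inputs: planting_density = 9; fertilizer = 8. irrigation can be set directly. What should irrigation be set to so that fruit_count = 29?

irrigation = 5

Substituting into the fruit_count equation gives fruit_count = -4*irrigation + 49.
Solve -4*irrigation + 49 = 29: irrigation = (29 - 49) / -4 = 5.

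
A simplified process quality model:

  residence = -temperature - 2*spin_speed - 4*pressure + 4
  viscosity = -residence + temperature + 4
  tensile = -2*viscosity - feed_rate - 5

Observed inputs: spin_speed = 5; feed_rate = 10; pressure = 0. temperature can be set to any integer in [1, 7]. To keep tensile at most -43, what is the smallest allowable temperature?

Substituting into the residence equation gives residence = -temperature - 6.
So viscosity = 2*temperature + 10.
So tensile = -4*temperature - 35.
Require -4*temperature - 35 ≤ -43, so temperature ≥ 2.
The smallest integer in [1, 7] satisfying this is 2.

temperature = 2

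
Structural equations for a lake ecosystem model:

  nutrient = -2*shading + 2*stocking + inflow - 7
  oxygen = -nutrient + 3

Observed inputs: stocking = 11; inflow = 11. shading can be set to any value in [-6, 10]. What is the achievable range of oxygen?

-35 to -3

Substituting into the nutrient equation gives nutrient = -2*shading + 26.
Substituting into the oxygen equation gives oxygen = 2*shading - 23.
Linear in shading, so extremes are at the endpoints: shading = -6 gives oxygen = -35; shading = 10 gives oxygen = -3.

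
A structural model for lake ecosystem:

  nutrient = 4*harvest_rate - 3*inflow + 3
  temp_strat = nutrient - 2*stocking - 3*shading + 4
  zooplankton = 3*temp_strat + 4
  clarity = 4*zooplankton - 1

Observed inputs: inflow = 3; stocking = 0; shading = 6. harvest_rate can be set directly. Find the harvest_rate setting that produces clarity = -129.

harvest_rate = 2

Substituting into the nutrient equation gives nutrient = 4*harvest_rate - 6.
So temp_strat = 4*harvest_rate - 20.
This gives zooplankton = 12*harvest_rate - 56.
This gives clarity = 48*harvest_rate - 225.
Solve 48*harvest_rate - 225 = -129: harvest_rate = (-129 + 225) / 48 = 2.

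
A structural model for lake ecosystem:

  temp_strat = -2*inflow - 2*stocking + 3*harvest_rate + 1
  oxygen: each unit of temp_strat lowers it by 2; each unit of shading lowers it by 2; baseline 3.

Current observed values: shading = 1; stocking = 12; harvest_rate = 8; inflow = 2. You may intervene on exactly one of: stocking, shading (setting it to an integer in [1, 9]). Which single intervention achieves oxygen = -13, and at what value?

set stocking = 7

Intervening on stocking: with other inputs at their observed values, oxygen = 4*stocking - 41. Solving for -13 gives stocking = 7, within [1, 9].
Intervening on shading: oxygen = -2*shading + 9. Reaching -13 requires shading = 11, outside [1, 9].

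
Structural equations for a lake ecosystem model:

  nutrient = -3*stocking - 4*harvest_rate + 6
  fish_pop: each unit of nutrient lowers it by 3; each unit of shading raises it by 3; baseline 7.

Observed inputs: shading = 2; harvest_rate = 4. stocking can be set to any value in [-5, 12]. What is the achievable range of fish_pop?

Substituting into the nutrient equation gives nutrient = -3*stocking - 10.
fish_pop becomes 9*stocking + 43.
Linear in stocking, so extremes are at the endpoints: stocking = -5 gives fish_pop = -2; stocking = 12 gives fish_pop = 151.

-2 to 151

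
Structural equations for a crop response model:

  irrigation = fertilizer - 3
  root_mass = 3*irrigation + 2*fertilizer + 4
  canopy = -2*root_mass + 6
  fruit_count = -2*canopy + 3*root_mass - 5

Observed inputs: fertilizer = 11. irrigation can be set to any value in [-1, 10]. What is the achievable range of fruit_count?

144 to 375

Intervening on irrigation fixes its value directly, overriding its dependence on fertilizer.
Substituting into the root_mass equation gives root_mass = 3*irrigation + 26.
Substituting into the canopy equation gives canopy = -6*irrigation - 46.
This gives fruit_count = 21*irrigation + 165.
Linear in irrigation, so extremes are at the endpoints: irrigation = -1 gives fruit_count = 144; irrigation = 10 gives fruit_count = 375.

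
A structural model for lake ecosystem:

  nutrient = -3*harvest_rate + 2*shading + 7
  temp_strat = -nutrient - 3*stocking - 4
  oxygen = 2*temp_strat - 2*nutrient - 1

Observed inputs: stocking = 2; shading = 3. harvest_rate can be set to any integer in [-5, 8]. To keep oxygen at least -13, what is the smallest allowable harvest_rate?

Substituting into the nutrient equation gives nutrient = -3*harvest_rate + 13.
So temp_strat = 3*harvest_rate - 23.
oxygen becomes 12*harvest_rate - 73.
Require 12*harvest_rate - 73 ≥ -13, so harvest_rate ≥ 5.
The smallest integer in [-5, 8] satisfying this is 5.

harvest_rate = 5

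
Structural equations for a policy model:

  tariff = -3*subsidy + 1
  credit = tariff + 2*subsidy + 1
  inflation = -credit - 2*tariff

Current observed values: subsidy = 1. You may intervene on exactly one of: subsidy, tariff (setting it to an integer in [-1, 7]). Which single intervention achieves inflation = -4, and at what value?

Intervening on subsidy: with other inputs at their observed values, inflation = 7*subsidy - 4. Solving for -4 gives subsidy = 0, within [-1, 7].
Intervening on tariff: inflation = -3*tariff - 3. Reaching -4 requires tariff = 1/3, not an integer.

set subsidy = 0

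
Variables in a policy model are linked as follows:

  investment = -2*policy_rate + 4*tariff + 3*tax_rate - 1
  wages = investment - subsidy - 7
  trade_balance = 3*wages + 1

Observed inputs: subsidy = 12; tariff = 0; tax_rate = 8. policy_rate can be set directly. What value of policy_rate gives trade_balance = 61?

policy_rate = -8

Substituting into the investment equation gives investment = -2*policy_rate + 23.
Substituting into the wages equation gives wages = -2*policy_rate + 4.
Substituting into the trade_balance equation gives trade_balance = -6*policy_rate + 13.
Solve -6*policy_rate + 13 = 61: policy_rate = (61 - 13) / -6 = -8.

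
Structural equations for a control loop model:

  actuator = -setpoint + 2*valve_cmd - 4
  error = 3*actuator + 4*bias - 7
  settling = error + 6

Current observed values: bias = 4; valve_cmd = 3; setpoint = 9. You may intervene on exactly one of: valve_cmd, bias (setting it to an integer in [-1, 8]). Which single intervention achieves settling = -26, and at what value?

set bias = -1

Intervening on valve_cmd: settling = 6*valve_cmd - 24. Reaching -26 requires valve_cmd = -1/3, not an integer.
Intervening on bias: with other inputs at their observed values, settling = 4*bias - 22. Solving for -26 gives bias = -1, within [-1, 8].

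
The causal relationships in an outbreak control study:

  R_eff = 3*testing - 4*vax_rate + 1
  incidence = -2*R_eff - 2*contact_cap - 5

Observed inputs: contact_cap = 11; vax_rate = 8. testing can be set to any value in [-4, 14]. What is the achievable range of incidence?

Substituting into the R_eff equation gives R_eff = 3*testing - 31.
Substituting into the incidence equation gives incidence = -6*testing + 35.
Linear in testing, so extremes are at the endpoints: testing = -4 gives incidence = 59; testing = 14 gives incidence = -49.

-49 to 59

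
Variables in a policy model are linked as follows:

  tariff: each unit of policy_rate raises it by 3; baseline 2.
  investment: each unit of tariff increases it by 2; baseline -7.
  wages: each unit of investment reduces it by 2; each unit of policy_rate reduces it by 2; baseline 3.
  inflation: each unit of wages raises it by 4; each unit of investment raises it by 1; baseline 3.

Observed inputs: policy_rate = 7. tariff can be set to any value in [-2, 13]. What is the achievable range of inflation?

Intervening on tariff fixes its value directly, overriding its dependence on policy_rate.
Substituting into the wages equation gives wages = -4*tariff + 3.
inflation becomes -14*tariff + 8.
Linear in tariff, so extremes are at the endpoints: tariff = -2 gives inflation = 36; tariff = 13 gives inflation = -174.

-174 to 36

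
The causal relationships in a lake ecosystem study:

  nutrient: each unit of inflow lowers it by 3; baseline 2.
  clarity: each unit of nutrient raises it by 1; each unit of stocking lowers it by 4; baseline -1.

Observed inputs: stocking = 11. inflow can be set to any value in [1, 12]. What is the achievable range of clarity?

-79 to -46

Substituting into the clarity equation gives clarity = -3*inflow - 43.
Linear in inflow, so extremes are at the endpoints: inflow = 1 gives clarity = -46; inflow = 12 gives clarity = -79.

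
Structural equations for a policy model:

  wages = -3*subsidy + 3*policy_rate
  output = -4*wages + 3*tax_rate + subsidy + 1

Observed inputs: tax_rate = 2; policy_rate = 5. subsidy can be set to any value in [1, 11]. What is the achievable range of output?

-40 to 90

Substituting into the wages equation gives wages = -3*subsidy + 15.
This gives output = 13*subsidy - 53.
Linear in subsidy, so extremes are at the endpoints: subsidy = 1 gives output = -40; subsidy = 11 gives output = 90.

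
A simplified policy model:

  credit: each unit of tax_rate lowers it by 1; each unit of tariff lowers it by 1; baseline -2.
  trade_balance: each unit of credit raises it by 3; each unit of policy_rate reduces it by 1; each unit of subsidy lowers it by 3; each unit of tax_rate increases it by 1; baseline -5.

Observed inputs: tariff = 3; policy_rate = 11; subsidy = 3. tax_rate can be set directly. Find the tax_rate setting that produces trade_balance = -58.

tax_rate = 9

Substituting into the credit equation gives credit = -tax_rate - 5.
This gives trade_balance = -2*tax_rate - 40.
Solve -2*tax_rate - 40 = -58: tax_rate = (-58 + 40) / -2 = 9.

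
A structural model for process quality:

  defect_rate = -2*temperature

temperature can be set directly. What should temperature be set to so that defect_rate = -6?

Solve -2*temperature = -6: temperature = -6 / -2 = 3.

temperature = 3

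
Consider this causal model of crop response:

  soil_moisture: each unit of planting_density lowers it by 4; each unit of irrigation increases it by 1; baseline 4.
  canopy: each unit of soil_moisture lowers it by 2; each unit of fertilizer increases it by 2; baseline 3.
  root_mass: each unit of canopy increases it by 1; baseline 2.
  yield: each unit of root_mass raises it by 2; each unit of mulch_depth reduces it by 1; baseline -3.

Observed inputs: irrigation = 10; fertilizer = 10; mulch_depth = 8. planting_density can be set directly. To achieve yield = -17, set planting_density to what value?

Substituting into the soil_moisture equation gives soil_moisture = -4*planting_density + 14.
Substituting into the canopy equation gives canopy = 8*planting_density - 5.
Substituting into the root_mass equation gives root_mass = 8*planting_density - 3.
Substituting into the yield equation gives yield = 16*planting_density - 17.
Solve 16*planting_density - 17 = -17: planting_density = (-17 + 17) / 16 = 0.

planting_density = 0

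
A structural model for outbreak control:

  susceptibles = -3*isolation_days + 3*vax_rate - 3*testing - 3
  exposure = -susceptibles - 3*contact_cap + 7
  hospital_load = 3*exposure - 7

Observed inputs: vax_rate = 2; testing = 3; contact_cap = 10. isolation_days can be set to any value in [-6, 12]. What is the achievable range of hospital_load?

-112 to 50

Substituting into the susceptibles equation gives susceptibles = -3*isolation_days - 6.
So exposure = 3*isolation_days - 17.
Substituting into the hospital_load equation gives hospital_load = 9*isolation_days - 58.
Linear in isolation_days, so extremes are at the endpoints: isolation_days = -6 gives hospital_load = -112; isolation_days = 12 gives hospital_load = 50.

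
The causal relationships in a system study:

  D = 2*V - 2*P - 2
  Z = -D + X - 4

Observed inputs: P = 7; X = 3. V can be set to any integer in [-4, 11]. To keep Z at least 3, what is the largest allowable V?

Substituting into the D equation gives D = 2*V - 16.
Substituting into the Z equation gives Z = -2*V + 15.
Require -2*V + 15 ≥ 3, so V ≤ 6.
The largest integer in [-4, 11] satisfying this is 6.

V = 6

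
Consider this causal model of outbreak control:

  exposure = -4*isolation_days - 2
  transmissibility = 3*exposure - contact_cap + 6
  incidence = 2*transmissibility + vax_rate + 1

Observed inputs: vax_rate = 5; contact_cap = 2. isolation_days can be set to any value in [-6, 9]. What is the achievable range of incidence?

Substituting into the transmissibility equation gives transmissibility = -12*isolation_days - 2.
This gives incidence = -24*isolation_days + 2.
Linear in isolation_days, so extremes are at the endpoints: isolation_days = -6 gives incidence = 146; isolation_days = 9 gives incidence = -214.

-214 to 146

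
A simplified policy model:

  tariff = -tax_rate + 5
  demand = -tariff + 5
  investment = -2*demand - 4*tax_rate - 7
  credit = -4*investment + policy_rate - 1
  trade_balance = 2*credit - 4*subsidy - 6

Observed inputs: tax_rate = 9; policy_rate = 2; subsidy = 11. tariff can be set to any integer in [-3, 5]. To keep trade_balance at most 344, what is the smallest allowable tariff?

Intervening on tariff fixes its value directly, overriding its dependence on tax_rate.
Substituting into the investment equation gives investment = 2*tariff - 53.
This gives credit = -8*tariff + 213.
Substituting into the trade_balance equation gives trade_balance = -16*tariff + 376.
Require -16*tariff + 376 ≤ 344, so tariff ≥ 2.
The smallest integer in [-3, 5] satisfying this is 2.

tariff = 2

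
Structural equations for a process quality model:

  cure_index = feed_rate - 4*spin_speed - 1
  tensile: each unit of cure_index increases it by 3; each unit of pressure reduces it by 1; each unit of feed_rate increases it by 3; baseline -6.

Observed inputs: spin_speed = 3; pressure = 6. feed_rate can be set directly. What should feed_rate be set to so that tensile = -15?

feed_rate = 6

Substituting into the cure_index equation gives cure_index = feed_rate - 13.
Substituting into the tensile equation gives tensile = 6*feed_rate - 51.
Solve 6*feed_rate - 51 = -15: feed_rate = (-15 + 51) / 6 = 6.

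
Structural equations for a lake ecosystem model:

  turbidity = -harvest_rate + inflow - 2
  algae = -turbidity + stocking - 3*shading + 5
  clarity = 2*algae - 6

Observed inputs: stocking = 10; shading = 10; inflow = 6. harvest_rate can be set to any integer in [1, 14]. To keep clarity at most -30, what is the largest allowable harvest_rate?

Substituting into the turbidity equation gives turbidity = -harvest_rate + 4.
This gives algae = harvest_rate - 19.
So clarity = 2*harvest_rate - 44.
Require 2*harvest_rate - 44 ≤ -30, so harvest_rate ≤ 7.
The largest integer in [1, 14] satisfying this is 7.

harvest_rate = 7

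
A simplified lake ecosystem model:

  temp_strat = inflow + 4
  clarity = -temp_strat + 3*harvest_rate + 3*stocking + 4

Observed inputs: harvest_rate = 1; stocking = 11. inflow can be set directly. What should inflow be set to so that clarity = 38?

inflow = -2

Substituting into the clarity equation gives clarity = -inflow + 36.
Solve -inflow + 36 = 38: inflow = (38 - 36) / -1 = -2.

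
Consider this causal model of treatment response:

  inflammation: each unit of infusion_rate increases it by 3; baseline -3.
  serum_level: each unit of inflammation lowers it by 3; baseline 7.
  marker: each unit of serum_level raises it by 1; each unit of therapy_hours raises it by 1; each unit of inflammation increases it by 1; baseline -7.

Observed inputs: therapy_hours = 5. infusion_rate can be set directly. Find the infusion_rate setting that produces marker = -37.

infusion_rate = 8

Substituting into the serum_level equation gives serum_level = -9*infusion_rate + 16.
Substituting into the marker equation gives marker = -6*infusion_rate + 11.
Solve -6*infusion_rate + 11 = -37: infusion_rate = (-37 - 11) / -6 = 8.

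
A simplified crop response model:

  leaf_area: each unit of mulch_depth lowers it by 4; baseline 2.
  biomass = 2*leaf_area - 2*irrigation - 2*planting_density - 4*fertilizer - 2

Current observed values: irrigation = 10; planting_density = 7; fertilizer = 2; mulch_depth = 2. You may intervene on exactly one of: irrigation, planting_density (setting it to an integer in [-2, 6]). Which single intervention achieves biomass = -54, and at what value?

set planting_density = 6

Intervening on irrigation: biomass = -2*irrigation - 36. Reaching -54 requires irrigation = 9, outside [-2, 6].
Intervening on planting_density: with other inputs at their observed values, biomass = -2*planting_density - 42. Solving for -54 gives planting_density = 6, within [-2, 6].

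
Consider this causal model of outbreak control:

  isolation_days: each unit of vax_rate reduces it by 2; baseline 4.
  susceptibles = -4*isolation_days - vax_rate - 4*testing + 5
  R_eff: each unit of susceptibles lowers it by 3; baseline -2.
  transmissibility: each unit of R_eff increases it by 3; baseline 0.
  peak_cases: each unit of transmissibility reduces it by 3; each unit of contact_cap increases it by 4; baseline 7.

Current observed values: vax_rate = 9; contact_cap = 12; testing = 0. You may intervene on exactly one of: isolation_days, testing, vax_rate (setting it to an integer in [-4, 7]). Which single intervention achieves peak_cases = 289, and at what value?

Intervening on isolation_days: with other inputs at their observed values, peak_cases = -108*isolation_days - 35. Solving for 289 gives isolation_days = -3, within [-4, 7].
Intervening on testing: peak_cases = -108*testing + 1477. Reaching 289 requires testing = 11, outside [-4, 7].
Intervening on vax_rate: peak_cases = 189*vax_rate - 224. Reaching 289 requires vax_rate = 19/7, not an integer.

set isolation_days = -3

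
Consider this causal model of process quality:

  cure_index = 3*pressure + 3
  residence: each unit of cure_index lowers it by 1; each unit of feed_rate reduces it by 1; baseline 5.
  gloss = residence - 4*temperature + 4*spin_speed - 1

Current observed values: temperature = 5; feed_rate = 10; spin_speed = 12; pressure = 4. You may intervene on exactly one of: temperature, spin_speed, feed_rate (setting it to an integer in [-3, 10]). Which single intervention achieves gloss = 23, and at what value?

Intervening on temperature: with other inputs at their observed values, gloss = -4*temperature + 27. Solving for 23 gives temperature = 1, within [-3, 10].
Intervening on spin_speed: gloss = 4*spin_speed - 41. Reaching 23 requires spin_speed = 16, outside [-3, 10].
Intervening on feed_rate: gloss = -feed_rate + 17. Reaching 23 requires feed_rate = -6, outside [-3, 10].

set temperature = 1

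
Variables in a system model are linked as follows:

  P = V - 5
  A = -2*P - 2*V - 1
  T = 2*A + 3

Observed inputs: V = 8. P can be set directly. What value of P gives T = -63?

P = 8

Intervening on P fixes its value directly, overriding its dependence on V.
Substituting into the A equation gives A = -2*P - 17.
T becomes -4*P - 31.
Solve -4*P - 31 = -63: P = (-63 + 31) / -4 = 8.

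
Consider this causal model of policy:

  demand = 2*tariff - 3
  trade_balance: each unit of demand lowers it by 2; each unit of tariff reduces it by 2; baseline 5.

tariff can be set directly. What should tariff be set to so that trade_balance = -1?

tariff = 2

Substituting into the trade_balance equation gives trade_balance = -6*tariff + 11.
Solve -6*tariff + 11 = -1: tariff = (-1 - 11) / -6 = 2.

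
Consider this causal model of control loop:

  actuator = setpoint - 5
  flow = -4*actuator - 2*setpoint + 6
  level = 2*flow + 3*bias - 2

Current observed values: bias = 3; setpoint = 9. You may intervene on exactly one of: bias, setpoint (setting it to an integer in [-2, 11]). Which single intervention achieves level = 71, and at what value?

set setpoint = -1

Intervening on bias: level = 3*bias - 58. Reaching 71 requires bias = 43, outside [-2, 11].
Intervening on setpoint: with other inputs at their observed values, level = -12*setpoint + 59. Solving for 71 gives setpoint = -1, within [-2, 11].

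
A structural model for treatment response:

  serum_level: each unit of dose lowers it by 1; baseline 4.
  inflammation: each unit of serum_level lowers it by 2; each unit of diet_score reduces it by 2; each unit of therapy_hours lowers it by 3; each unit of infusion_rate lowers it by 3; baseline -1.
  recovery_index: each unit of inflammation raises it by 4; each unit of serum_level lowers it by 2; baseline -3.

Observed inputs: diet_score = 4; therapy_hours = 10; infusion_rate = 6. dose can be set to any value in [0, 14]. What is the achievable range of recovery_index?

-271 to -131

Substituting into the inflammation equation gives inflammation = 2*dose - 65.
Substituting into the recovery_index equation gives recovery_index = 10*dose - 271.
Linear in dose, so extremes are at the endpoints: dose = 0 gives recovery_index = -271; dose = 14 gives recovery_index = -131.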